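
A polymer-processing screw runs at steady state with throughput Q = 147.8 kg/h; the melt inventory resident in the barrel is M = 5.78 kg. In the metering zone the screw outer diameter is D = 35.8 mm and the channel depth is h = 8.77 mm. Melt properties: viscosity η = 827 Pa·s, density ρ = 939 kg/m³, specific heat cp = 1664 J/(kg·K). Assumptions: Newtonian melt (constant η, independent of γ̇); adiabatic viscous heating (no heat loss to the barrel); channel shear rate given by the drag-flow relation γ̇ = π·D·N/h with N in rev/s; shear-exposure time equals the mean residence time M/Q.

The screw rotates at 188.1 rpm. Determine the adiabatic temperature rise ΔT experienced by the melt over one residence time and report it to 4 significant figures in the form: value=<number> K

Q_s = Q / 3600 = 147.8 / 3600 = 0.0410556 kg/s
Mean residence time: t_res = M/Q_s = 5.78 kg / 0.0410556 kg/s = 140.785 s
D = 35.8 mm = 0.0358 m;  h = 8.77 mm = 0.00877 m;  N = 188.1 rpm / 60 = 3.135 rev/s
Shear rate: γ̇ = πDN/h = π·0.0358·3.135/0.00877 = 40.2041 s⁻¹
ΔT = η·γ̇²·t_res / (ρ·cp) = 827 · (40.2041)² · 140.785 / (939 · 1664) = 120.444 K

value=120.4 K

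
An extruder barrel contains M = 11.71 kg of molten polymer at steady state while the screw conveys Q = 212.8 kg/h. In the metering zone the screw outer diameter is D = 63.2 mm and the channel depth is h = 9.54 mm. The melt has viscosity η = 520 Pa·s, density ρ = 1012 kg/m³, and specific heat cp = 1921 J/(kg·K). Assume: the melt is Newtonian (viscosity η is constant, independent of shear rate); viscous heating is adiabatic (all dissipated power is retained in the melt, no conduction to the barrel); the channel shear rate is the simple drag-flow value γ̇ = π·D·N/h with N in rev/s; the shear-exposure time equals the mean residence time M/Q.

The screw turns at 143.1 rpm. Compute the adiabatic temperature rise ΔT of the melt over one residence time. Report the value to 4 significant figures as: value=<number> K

Q_s = Q / 3600 = 212.8 / 3600 = 0.0591111 kg/s
t_res = M / Q_s = 11.71 ÷ 0.0591111 = 198.102 s
D = 63.2 mm = 0.0632 m;  h = 9.54 mm = 0.00954 m;  N = 143.1 rpm / 60 = 2.385 rev/s
Shear rate: γ̇ = πDN/h = π·0.0632·2.385/0.00954 = 49.6372 s⁻¹
Adiabatic rise: ΔT = η γ̇² t_res / (ρ cp) = 520·(49.6372)²·198.102 / (1012·1921) = 130.556 K

value=130.6 K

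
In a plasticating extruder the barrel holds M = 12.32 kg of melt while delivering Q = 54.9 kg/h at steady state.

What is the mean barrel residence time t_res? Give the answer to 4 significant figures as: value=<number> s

Throughput in SI: Q_s = 54.9 kg/h ÷ 3600 s/h = 0.01525 kg/s
t_res = M / Q_s = 12.32 / 0.01525 = 807.869 s

value=807.9 s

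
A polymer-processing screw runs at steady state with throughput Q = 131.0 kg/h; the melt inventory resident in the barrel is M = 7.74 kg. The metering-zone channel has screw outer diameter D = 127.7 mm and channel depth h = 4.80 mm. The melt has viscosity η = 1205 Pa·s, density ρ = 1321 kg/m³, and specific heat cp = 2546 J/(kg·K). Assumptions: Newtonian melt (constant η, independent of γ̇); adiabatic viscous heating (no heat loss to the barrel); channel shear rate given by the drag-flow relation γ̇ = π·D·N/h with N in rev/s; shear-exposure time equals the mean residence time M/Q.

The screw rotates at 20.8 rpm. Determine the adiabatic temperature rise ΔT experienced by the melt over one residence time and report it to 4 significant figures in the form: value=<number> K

value=63.98 K

Q_s = Q / 3600 = 131.0 / 3600 = 0.0363889 kg/s
Mean residence time: t_res = M/Q_s = 7.74 kg / 0.0363889 kg/s = 212.702 s
D = 127.7 mm = 0.1277 m;  h = 4.80 mm = 0.0048 m;  N = 20.8 rpm / 60 = 0.346667 rev/s
γ̇ = π·D·N / h = π · 0.1277 · 0.346667 / 0.0048 = 28.9742 s⁻¹
ΔT = η·γ̇²·t_res / (ρ·cp) = 1205 · (28.9742)² · 212.702 / (1321 · 2546) = 63.9766 K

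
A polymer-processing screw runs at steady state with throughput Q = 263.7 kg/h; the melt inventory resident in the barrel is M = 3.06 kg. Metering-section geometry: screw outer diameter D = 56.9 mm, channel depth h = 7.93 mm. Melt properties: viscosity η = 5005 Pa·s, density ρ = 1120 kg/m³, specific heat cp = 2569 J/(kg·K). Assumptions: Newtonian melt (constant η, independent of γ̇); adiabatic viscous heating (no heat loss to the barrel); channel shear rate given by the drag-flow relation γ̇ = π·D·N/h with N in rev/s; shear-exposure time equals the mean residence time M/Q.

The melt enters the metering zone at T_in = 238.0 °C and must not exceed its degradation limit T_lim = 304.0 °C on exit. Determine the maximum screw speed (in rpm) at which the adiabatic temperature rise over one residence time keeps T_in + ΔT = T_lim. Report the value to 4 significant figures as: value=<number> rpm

value=80.22 rpm

Convert throughput: Q = 263.7 kg/h = 263.7/3600 = 0.07325 kg/s
Mean residence time: t_res = M/Q_s = 3.06 kg / 0.07325 kg/s = 41.7747 s
Convert to metres: D = 0.0569 m, h = 0.00793 m
Allowable rise: ΔT_a = T_lim − T_in = 304.0 − 238.0 = 66 K
γ̇_max² = ΔT_a·ρ·cp / (η·t_res) = [66 × 1120 × 2569] / [5005 × 41.7747] = 908.256 s⁻²
Take the square root: γ̇_max = √(908.256) = 30.1373 s⁻¹
Solve γ̇ = πDN/h for N: N_max = γ̇_max·h/(π·D) = 30.1373 × 0.00793 / (π × 0.0569) = 1.33695 rev/s = 80.217 rpm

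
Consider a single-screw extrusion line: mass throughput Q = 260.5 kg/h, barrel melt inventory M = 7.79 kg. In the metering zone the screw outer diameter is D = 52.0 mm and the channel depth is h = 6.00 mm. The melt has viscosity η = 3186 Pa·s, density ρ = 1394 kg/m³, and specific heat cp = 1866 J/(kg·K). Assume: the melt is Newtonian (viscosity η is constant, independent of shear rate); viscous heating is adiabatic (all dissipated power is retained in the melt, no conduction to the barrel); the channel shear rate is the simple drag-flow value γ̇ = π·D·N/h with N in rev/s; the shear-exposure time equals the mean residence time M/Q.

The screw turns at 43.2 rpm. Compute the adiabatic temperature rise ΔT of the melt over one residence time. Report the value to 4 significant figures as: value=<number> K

value=50.67 K

Throughput in SI: Q_s = 260.5 kg/h ÷ 3600 s/h = 0.0723611 kg/s
t_res = M / Q_s = 7.79 ÷ 0.0723611 = 107.655 s
Convert to SI: D = 0.052 m, h = 0.006 m, N = 43.2/60 = 0.72 rev/s
Shear rate: γ̇ = πDN/h = π·0.052·0.72/0.006 = 19.6035 s⁻¹
ΔT = η·γ̇²·t_res/(ρ·cp) = [3186 × 19.6035² × 107.655] / [1394 × 1866] = 50.6725 K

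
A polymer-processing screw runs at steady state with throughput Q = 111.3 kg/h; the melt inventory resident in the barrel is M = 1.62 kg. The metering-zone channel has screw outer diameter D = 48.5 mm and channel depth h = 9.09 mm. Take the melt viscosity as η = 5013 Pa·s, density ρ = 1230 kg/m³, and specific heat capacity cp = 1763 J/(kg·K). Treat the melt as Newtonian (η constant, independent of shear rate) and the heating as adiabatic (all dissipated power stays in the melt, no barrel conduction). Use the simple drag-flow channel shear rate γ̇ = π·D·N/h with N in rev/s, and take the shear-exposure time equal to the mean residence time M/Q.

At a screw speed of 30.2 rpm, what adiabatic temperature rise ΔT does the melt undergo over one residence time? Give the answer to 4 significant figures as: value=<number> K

Q_s = Q / 3600 = 111.3 / 3600 = 0.0309167 kg/s
Mean residence time: t_res = M/Q_s = 1.62 kg / 0.0309167 kg/s = 52.3989 s
D = 48.5 mm = 0.0485 m;  h = 9.09 mm = 0.00909 m;  N = 30.2 rpm / 60 = 0.503333 rev/s
Shear rate: γ̇ = πDN/h = π·0.0485·0.503333/0.00909 = 8.43691 s⁻¹
Adiabatic rise: ΔT = η γ̇² t_res / (ρ cp) = 5013·(8.43691)²·52.3989 / (1230·1763) = 8.62243 K

value=8.622 K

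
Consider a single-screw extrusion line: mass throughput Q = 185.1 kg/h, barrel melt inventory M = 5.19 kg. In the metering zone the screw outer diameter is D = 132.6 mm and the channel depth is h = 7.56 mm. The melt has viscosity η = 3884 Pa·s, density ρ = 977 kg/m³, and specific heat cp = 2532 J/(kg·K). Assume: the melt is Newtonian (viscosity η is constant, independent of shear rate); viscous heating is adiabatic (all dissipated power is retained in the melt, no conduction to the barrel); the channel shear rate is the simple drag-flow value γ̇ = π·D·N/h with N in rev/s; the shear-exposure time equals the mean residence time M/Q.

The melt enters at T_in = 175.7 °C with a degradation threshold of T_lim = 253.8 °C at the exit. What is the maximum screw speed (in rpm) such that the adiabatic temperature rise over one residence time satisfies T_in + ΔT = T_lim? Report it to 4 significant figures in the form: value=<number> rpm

Q_s = Q / 3600 = 185.1 / 3600 = 0.0514167 kg/s
Mean residence time: t_res = M/Q_s = 5.19 kg / 0.0514167 kg/s = 100.94 s
D = 132.6 mm = 0.1326 m;  h = 7.56 mm = 0.00756 m
ΔT_a = T_lim − T_in = 253.8 °C − 175.7 °C = 78.1 K
Invert ΔT = ηγ̇²t_res/(ρcp) for γ̇: γ̇_max² = ΔT_a ρ cp / (η t_res) = 78.1·977·2532 / (3884·100.94) = 492.795 s⁻²
Take the square root: γ̇_max = √(492.795) = 22.199 s⁻¹
N_max = γ̇_max·h / (π·D) = 22.199 · 0.00756 / (π · 0.1326) = 0.402867 rev/s = 24.172 rpm

value=24.17 rpm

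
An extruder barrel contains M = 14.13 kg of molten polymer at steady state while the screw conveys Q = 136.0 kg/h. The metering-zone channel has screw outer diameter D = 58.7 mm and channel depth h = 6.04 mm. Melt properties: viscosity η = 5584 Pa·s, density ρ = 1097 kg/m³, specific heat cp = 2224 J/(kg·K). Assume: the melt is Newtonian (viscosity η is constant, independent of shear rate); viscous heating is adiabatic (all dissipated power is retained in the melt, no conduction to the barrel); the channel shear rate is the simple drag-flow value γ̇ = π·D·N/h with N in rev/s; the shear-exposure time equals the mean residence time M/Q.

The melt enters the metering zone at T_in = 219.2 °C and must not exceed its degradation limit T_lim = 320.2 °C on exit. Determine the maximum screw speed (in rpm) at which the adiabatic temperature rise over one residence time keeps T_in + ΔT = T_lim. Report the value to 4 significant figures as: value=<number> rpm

value=21.35 rpm

Throughput in SI: Q_s = 136.0 kg/h ÷ 3600 s/h = 0.0377778 kg/s
Mean residence time: t_res = M/Q_s = 14.13 kg / 0.0377778 kg/s = 374.029 s
D = 58.7 mm = 0.0587 m;  h = 6.04 mm = 0.00604 m
ΔT_a = T_lim − T_in = 320.2 °C − 219.2 °C = 101 K
γ̇_max² = ΔT_a·ρ·cp / (η·t_res) = [101 × 1097 × 2224] / [5584 × 374.029] = 117.981 s⁻²
Take the square root: γ̇_max = √(117.981) = 10.8619 s⁻¹
Solve γ̇ = πDN/h for N: N_max = γ̇_max·h/(π·D) = 10.8619 × 0.00604 / (π × 0.0587) = 0.355758 rev/s = 21.3455 rpm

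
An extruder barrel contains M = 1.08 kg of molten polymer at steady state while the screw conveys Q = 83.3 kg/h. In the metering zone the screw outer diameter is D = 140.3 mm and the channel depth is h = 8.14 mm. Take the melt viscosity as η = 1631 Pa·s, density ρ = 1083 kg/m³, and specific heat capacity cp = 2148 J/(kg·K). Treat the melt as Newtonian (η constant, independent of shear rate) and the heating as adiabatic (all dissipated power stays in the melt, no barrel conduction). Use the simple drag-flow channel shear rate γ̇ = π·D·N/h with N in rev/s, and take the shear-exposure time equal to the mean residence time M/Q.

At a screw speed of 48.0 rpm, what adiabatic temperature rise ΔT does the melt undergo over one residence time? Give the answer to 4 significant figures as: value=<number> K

value=61.41 K

Q_s = Q / 3600 = 83.3 / 3600 = 0.0231389 kg/s
t_res = M / Q_s = 1.08 / 0.0231389 = 46.6747 s
Geometry in metres: D = 140.3 mm → 0.1403 m, h = 8.14 mm → 0.00814 m; screw speed N = 48.0 rpm = 0.8 rev/s
Shear rate: γ̇ = πDN/h = π·0.1403·0.8/0.00814 = 43.3185 s⁻¹
Adiabatic rise: ΔT = η γ̇² t_res / (ρ cp) = 1631·(43.3185)²·46.6747 / (1083·2148) = 61.4071 K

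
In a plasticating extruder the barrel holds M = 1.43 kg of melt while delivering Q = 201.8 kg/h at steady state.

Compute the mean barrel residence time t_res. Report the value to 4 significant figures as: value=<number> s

Convert throughput: Q = 201.8 kg/h = 201.8/3600 = 0.0560556 kg/s
t_res = M / Q_s = 1.43 / 0.0560556 = 25.5104 s

value=25.51 s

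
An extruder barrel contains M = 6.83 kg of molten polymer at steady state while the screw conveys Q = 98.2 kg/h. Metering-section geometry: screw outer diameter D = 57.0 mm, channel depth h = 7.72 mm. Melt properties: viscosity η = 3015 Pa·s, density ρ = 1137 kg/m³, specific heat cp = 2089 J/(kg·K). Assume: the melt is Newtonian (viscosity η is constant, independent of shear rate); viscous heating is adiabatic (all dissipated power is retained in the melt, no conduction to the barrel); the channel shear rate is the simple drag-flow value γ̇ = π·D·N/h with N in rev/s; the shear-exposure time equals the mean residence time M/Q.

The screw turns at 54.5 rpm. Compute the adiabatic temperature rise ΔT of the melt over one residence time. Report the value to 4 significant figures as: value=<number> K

Convert throughput: Q = 98.2 kg/h = 98.2/3600 = 0.0272778 kg/s
t_res = M / Q_s = 6.83 ÷ 0.0272778 = 250.387 s
Geometry in metres: D = 57.0 mm → 0.057 m, h = 7.72 mm → 0.00772 m; screw speed N = 54.5 rpm = 0.908333 rev/s
γ̇ = π D N / h = (π)(0.057)(0.908333) / 0.00772 = 21.0694 s⁻¹
ΔT = η·γ̇²·t_res / (ρ·cp) = 3015 · (21.0694)² · 250.387 / (1137 · 2089) = 141.093 K

value=141.1 K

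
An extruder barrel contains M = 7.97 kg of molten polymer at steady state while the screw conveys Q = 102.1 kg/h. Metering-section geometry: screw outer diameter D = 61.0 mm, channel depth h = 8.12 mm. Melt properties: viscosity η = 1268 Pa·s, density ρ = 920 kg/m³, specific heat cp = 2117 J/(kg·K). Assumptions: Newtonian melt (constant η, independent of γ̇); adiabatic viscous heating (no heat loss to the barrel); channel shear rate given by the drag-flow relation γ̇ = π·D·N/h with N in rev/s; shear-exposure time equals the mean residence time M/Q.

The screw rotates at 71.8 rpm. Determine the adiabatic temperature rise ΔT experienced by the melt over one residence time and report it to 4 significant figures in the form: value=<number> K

value=145.9 K

Throughput in SI: Q_s = 102.1 kg/h ÷ 3600 s/h = 0.0283611 kg/s
t_res = M / Q_s = 7.97 ÷ 0.0283611 = 281.019 s
Geometry in metres: D = 61.0 mm → 0.061 m, h = 8.12 mm → 0.00812 m; screw speed N = 71.8 rpm = 1.19667 rev/s
γ̇ = π D N / h = (π)(0.061)(1.19667) / 0.00812 = 28.2421 s⁻¹
Adiabatic rise: ΔT = η γ̇² t_res / (ρ cp) = 1268·(28.2421)²·281.019 / (920·2117) = 145.928 K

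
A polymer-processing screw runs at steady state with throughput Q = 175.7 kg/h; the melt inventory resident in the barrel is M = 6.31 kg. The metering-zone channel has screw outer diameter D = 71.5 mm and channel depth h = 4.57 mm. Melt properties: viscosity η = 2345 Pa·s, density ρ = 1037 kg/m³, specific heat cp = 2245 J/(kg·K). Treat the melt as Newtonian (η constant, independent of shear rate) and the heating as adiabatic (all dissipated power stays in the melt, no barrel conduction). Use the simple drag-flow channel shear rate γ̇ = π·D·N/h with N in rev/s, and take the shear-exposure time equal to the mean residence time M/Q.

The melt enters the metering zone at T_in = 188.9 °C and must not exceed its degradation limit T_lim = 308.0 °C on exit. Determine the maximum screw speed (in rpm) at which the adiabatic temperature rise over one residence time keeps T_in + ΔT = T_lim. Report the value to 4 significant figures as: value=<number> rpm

Convert throughput: Q = 175.7 kg/h = 175.7/3600 = 0.0488056 kg/s
t_res = M / Q_s = 6.31 ÷ 0.0488056 = 129.289 s
D = 71.5 mm = 0.0715 m;  h = 4.57 mm = 0.00457 m
ΔT_a = T_lim − T_in = 308.0 °C − 188.9 °C = 119.1 K
Invert ΔT = ηγ̇²t_res/(ρcp) for γ̇: γ̇_max² = ΔT_a ρ cp / (η t_res) = 119.1·1037·2245 / (2345·129.289) = 914.543 s⁻²
γ̇_max = sqrt(914.543) = 30.2414 s⁻¹
N_max = γ̇_max·h / (π·D) = 30.2414 · 0.00457 / (π · 0.0715) = 0.615265 rev/s = 36.9159 rpm

value=36.92 rpm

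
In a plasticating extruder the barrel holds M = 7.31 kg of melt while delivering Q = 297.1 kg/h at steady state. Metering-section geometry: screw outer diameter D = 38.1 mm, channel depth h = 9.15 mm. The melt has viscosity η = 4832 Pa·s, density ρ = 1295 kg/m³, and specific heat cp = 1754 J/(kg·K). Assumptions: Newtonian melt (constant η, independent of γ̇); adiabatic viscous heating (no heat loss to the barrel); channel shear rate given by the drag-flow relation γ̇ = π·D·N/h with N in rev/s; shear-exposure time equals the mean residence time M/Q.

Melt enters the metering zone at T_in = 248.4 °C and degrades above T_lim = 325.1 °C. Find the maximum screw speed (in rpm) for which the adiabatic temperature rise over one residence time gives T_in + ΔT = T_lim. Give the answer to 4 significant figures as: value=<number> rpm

Convert throughput: Q = 297.1 kg/h = 297.1/3600 = 0.0825278 kg/s
t_res = M / Q_s = 7.31 ÷ 0.0825278 = 88.5762 s
D = 38.1 mm = 0.0381 m;  h = 9.15 mm = 0.00915 m
ΔT_a = T_lim − T_in = 325.1 − 248.4 = 76.7 K
γ̇_max² = ΔT_a·ρ·cp / (η·t_res) = [76.7 × 1295 × 1754] / [4832 × 88.5762] = 407.053 s⁻²
γ̇_max = √407.053 = 20.1755 s⁻¹
Solve γ̇ = πDN/h for N: N_max = γ̇_max·h/(π·D) = 20.1755 × 0.00915 / (π × 0.0381) = 1.54231 rev/s = 92.5386 rpm

value=92.54 rpm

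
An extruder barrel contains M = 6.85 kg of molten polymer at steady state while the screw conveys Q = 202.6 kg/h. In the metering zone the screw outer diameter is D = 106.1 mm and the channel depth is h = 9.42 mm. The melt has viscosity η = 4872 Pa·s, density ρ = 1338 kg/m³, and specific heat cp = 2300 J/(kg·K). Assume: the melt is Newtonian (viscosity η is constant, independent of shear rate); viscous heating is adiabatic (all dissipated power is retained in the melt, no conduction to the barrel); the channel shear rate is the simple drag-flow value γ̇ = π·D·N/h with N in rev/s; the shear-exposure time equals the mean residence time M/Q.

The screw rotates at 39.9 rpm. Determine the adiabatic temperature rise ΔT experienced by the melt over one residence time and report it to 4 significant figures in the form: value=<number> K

Q_s = Q / 3600 = 202.6 / 3600 = 0.0562778 kg/s
t_res = M / Q_s = 6.85 / 0.0562778 = 121.718 s
Convert to SI: D = 0.1061 m, h = 0.00942 m, N = 39.9/60 = 0.665 rev/s
γ̇ = π·D·N / h = π · 0.1061 · 0.665 / 0.00942 = 23.5308 s⁻¹
ΔT = η·γ̇²·t_res/(ρ·cp) = [4872 × 23.5308² × 121.718] / [1338 × 2300] = 106.696 K

value=106.7 K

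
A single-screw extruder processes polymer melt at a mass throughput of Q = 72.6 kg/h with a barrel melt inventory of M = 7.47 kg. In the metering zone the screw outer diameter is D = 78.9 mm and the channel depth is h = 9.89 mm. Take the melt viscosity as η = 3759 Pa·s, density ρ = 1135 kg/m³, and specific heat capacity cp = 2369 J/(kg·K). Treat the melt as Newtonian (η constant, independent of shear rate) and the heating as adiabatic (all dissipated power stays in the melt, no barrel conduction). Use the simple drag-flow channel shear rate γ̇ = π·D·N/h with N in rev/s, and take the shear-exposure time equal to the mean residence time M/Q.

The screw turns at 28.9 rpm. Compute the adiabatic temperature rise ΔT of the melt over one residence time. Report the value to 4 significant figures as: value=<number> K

Q_s = Q / 3600 = 72.6 / 3600 = 0.0201667 kg/s
t_res = M / Q_s = 7.47 / 0.0201667 = 370.413 s
D = 78.9 mm = 0.0789 m;  h = 9.89 mm = 0.00989 m;  N = 28.9 rpm / 60 = 0.481667 rev/s
γ̇ = π D N / h = (π)(0.0789)(0.481667) / 0.00989 = 12.0719 s⁻¹
Adiabatic rise: ΔT = η γ̇² t_res / (ρ cp) = 3759·(12.0719)²·370.413 / (1135·2369) = 75.4662 K

value=75.47 K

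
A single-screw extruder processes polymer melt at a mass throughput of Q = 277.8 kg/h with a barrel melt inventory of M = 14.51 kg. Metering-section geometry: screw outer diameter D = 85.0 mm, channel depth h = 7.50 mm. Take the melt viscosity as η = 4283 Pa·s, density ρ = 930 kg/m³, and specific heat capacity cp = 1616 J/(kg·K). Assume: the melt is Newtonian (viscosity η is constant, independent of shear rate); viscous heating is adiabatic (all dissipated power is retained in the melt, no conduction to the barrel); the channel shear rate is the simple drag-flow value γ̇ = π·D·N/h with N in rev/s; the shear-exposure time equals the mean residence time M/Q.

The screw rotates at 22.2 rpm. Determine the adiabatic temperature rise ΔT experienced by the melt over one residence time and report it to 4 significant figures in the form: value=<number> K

Convert throughput: Q = 277.8 kg/h = 277.8/3600 = 0.0771667 kg/s
Mean residence time: t_res = M/Q_s = 14.51 kg / 0.0771667 kg/s = 188.035 s
D = 85.0 mm = 0.085 m;  h = 7.50 mm = 0.0075 m;  N = 22.2 rpm / 60 = 0.37 rev/s
γ̇ = π·D·N / h = π · 0.085 · 0.37 / 0.0075 = 13.1737 s⁻¹
ΔT = η·γ̇²·t_res/(ρ·cp) = [4283 × 13.1737² × 188.035] / [930 × 1616] = 92.9994 K

value=93.00 K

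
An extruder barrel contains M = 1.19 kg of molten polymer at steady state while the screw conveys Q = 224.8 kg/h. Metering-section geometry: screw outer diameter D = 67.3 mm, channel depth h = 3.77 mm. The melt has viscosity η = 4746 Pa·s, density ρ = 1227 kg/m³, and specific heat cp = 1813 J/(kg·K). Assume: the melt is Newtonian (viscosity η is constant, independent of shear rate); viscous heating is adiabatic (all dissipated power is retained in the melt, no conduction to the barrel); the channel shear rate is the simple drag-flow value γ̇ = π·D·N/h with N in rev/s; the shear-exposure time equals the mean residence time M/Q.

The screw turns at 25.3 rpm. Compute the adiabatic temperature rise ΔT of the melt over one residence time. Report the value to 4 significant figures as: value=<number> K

Convert throughput: Q = 224.8 kg/h = 224.8/3600 = 0.0624444 kg/s
Mean residence time: t_res = M/Q_s = 1.19 kg / 0.0624444 kg/s = 19.0569 s
Convert to SI: D = 0.0673 m, h = 0.00377 m, N = 25.3/60 = 0.421667 rev/s
γ̇ = π·D·N / h = π · 0.0673 · 0.421667 / 0.00377 = 23.6479 s⁻¹
Adiabatic rise: ΔT = η γ̇² t_res / (ρ cp) = 4746·(23.6479)²·19.0569 / (1227·1813) = 22.7365 K

value=22.74 K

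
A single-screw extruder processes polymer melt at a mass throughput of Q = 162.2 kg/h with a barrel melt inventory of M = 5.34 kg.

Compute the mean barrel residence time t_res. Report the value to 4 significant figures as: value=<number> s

Throughput in SI: Q_s = 162.2 kg/h ÷ 3600 s/h = 0.0450556 kg/s
t_res = M / Q_s = 5.34 / 0.0450556 = 118.52 s

value=118.5 s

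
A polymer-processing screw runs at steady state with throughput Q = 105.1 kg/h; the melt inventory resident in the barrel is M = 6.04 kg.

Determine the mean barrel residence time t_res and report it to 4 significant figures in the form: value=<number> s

Convert throughput: Q = 105.1 kg/h = 105.1/3600 = 0.0291944 kg/s
t_res = M / Q_s = 6.04 / 0.0291944 = 206.889 s

value=206.9 s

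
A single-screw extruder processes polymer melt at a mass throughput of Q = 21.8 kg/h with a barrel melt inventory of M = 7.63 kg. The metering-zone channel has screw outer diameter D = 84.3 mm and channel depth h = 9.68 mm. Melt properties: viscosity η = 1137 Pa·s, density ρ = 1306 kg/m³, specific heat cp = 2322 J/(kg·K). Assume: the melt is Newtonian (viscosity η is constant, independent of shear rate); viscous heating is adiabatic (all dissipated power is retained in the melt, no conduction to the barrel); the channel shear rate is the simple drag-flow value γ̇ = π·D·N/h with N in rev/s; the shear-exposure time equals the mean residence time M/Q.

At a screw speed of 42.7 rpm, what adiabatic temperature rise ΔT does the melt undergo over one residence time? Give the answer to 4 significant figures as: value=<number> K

Q_s = Q / 3600 = 21.8 / 3600 = 0.00605556 kg/s
t_res = M / Q_s = 7.63 ÷ 0.00605556 = 1260 s
Convert to SI: D = 0.0843 m, h = 0.00968 m, N = 42.7/60 = 0.711667 rev/s
γ̇ = π D N / h = (π)(0.0843)(0.711667) / 0.00968 = 19.4706 s⁻¹
ΔT = η·γ̇²·t_res/(ρ·cp) = [1137 × 19.4706² × 1260] / [1306 × 2322] = 179.095 K

value=179.1 K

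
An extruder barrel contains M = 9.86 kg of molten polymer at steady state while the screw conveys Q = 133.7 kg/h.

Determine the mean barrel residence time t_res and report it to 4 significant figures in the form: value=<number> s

Q_s = Q / 3600 = 133.7 / 3600 = 0.0371389 kg/s
t_res = M / Q_s = 9.86 / 0.0371389 = 265.49 s

value=265.5 s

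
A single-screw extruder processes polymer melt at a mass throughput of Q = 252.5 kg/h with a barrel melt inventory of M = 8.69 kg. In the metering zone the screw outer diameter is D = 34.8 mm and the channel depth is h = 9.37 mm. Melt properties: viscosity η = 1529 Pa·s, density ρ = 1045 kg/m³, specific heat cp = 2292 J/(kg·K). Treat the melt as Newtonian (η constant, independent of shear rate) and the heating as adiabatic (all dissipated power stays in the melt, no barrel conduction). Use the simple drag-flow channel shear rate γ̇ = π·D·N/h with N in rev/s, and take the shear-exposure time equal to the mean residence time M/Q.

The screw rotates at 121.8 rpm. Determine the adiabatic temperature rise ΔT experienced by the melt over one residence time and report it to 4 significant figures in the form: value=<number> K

Q_s = Q / 3600 = 252.5 / 3600 = 0.0701389 kg/s
t_res = M / Q_s = 8.69 ÷ 0.0701389 = 123.897 s
Geometry in metres: D = 34.8 mm → 0.0348 m, h = 9.37 mm → 0.00937 m; screw speed N = 121.8 rpm = 2.03 rev/s
γ̇ = π D N / h = (π)(0.0348)(2.03) / 0.00937 = 23.6857 s⁻¹
ΔT = η·γ̇²·t_res/(ρ·cp) = [1529 × 23.6857² × 123.897] / [1045 × 2292] = 44.372 K

value=44.37 K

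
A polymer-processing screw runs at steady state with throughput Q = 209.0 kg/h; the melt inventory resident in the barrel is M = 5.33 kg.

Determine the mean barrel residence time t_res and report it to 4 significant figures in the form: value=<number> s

Throughput in SI: Q_s = 209.0 kg/h ÷ 3600 s/h = 0.0580556 kg/s
t_res = M / Q_s = 5.33 / 0.0580556 = 91.8086 s

value=91.81 s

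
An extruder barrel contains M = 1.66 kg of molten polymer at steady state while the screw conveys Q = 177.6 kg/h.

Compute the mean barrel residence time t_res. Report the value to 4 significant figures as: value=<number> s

Q_s = Q / 3600 = 177.6 / 3600 = 0.0493333 kg/s
t_res = M / Q_s = 1.66 / 0.0493333 = 33.6486 s

value=33.65 s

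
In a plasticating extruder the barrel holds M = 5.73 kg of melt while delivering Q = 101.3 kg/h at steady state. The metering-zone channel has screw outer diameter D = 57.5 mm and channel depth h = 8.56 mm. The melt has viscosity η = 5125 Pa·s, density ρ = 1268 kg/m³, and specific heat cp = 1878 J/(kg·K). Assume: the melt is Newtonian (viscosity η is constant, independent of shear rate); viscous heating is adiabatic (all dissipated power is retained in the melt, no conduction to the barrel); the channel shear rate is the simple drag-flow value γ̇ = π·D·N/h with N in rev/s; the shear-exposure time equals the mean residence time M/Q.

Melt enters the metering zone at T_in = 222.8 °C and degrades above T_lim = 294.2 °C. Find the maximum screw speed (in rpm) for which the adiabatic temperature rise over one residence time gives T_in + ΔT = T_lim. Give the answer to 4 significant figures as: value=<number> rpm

Q_s = Q / 3600 = 101.3 / 3600 = 0.0281389 kg/s
Mean residence time: t_res = M/Q_s = 5.73 kg / 0.0281389 kg/s = 203.633 s
Geometry in SI: D = 57.5 mm → 0.0575 m, h = 8.56 mm → 0.00856 m
Allowable rise: ΔT_a = T_lim − T_in = 294.2 − 222.8 = 71.4 K
Invert ΔT = ηγ̇²t_res/(ρcp) for γ̇: γ̇_max² = ΔT_a ρ cp / (η t_res) = 71.4·1268·1878 / (5125·203.633) = 162.919 s⁻²
γ̇_max = √162.919 = 12.764 s⁻¹
Solve γ̇ = πDN/h for N: N_max = γ̇_max·h/(π·D) = 12.764 × 0.00856 / (π × 0.0575) = 0.604842 rev/s = 36.2905 rpm

value=36.29 rpm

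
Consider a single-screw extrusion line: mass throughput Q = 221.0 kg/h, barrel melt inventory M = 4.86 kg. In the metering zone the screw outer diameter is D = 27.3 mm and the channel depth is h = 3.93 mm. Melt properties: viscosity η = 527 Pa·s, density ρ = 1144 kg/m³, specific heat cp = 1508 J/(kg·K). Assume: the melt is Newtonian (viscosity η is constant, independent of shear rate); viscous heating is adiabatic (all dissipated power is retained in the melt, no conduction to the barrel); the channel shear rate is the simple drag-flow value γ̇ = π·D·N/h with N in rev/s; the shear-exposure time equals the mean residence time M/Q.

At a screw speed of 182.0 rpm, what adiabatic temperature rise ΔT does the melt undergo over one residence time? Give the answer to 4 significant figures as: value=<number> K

Q_s = Q / 3600 = 221.0 / 3600 = 0.0613889 kg/s
t_res = M / Q_s = 4.86 / 0.0613889 = 79.1674 s
Geometry in metres: D = 27.3 mm → 0.0273 m, h = 3.93 mm → 0.00393 m; screw speed N = 182.0 rpm = 3.03333 rev/s
γ̇ = π·D·N / h = π · 0.0273 · 3.03333 / 0.00393 = 66.1973 s⁻¹
ΔT = η·γ̇²·t_res/(ρ·cp) = [527 × 66.1973² × 79.1674] / [1144 × 1508] = 105.977 K

value=106.0 K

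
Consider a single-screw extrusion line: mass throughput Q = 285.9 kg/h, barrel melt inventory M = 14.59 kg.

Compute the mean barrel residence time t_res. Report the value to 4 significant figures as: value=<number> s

Throughput in SI: Q_s = 285.9 kg/h ÷ 3600 s/h = 0.0794167 kg/s
t_res = M / Q_s = 14.59 ÷ 0.0794167 = 183.715 s

value=183.7 s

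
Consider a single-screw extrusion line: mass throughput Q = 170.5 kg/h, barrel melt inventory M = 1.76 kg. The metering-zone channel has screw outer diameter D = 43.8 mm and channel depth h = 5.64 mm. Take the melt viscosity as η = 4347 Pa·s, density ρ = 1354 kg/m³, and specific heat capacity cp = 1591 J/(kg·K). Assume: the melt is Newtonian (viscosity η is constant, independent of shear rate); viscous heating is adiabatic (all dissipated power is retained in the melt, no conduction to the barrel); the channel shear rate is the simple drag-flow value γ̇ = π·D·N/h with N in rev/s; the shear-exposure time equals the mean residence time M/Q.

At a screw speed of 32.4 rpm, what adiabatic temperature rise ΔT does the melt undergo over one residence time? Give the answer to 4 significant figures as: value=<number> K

value=13.02 K

Convert throughput: Q = 170.5 kg/h = 170.5/3600 = 0.0473611 kg/s
Mean residence time: t_res = M/Q_s = 1.76 kg / 0.0473611 kg/s = 37.1613 s
Geometry in metres: D = 43.8 mm → 0.0438 m, h = 5.64 mm → 0.00564 m; screw speed N = 32.4 rpm = 0.54 rev/s
γ̇ = π·D·N / h = π · 0.0438 · 0.54 / 0.00564 = 13.1746 s⁻¹
ΔT = η·γ̇²·t_res/(ρ·cp) = [4347 × 13.1746² × 37.1613] / [1354 × 1591] = 13.0157 K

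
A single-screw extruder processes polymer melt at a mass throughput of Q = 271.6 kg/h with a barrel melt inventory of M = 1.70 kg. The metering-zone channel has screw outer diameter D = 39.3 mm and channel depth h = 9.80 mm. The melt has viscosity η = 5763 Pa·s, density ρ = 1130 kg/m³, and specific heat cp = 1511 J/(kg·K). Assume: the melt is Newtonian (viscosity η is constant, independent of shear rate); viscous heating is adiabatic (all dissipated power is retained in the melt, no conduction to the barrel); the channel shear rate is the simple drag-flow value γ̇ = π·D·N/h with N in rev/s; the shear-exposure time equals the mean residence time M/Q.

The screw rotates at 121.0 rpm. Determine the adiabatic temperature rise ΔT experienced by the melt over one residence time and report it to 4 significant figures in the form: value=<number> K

value=49.09 K

Throughput in SI: Q_s = 271.6 kg/h ÷ 3600 s/h = 0.0754444 kg/s
t_res = M / Q_s = 1.70 / 0.0754444 = 22.5331 s
Geometry in metres: D = 39.3 mm → 0.0393 m, h = 9.80 mm → 0.0098 m; screw speed N = 121.0 rpm = 2.01667 rev/s
γ̇ = π D N / h = (π)(0.0393)(2.01667) / 0.0098 = 25.4068 s⁻¹
ΔT = η·γ̇²·t_res/(ρ·cp) = [5763 × 25.4068² × 22.5331] / [1130 × 1511] = 49.094 K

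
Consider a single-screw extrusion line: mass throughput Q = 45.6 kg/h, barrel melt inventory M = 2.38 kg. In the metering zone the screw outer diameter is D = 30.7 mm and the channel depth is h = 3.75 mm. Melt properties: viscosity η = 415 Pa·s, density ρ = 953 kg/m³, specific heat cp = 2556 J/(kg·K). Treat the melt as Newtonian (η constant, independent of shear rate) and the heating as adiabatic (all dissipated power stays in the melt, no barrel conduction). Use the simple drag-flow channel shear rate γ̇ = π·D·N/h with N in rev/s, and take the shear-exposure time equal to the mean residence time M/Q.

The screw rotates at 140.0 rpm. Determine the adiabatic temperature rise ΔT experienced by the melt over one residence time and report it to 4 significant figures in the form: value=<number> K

Throughput in SI: Q_s = 45.6 kg/h ÷ 3600 s/h = 0.0126667 kg/s
Mean residence time: t_res = M/Q_s = 2.38 kg / 0.0126667 kg/s = 187.895 s
D = 30.7 mm = 0.0307 m;  h = 3.75 mm = 0.00375 m;  N = 140.0 rpm / 60 = 2.33333 rev/s
Shear rate: γ̇ = πDN/h = π·0.0307·2.33333/0.00375 = 60.0114 s⁻¹
ΔT = η·γ̇²·t_res/(ρ·cp) = [415 × 60.0114² × 187.895] / [953 × 2556] = 115.286 K

value=115.3 K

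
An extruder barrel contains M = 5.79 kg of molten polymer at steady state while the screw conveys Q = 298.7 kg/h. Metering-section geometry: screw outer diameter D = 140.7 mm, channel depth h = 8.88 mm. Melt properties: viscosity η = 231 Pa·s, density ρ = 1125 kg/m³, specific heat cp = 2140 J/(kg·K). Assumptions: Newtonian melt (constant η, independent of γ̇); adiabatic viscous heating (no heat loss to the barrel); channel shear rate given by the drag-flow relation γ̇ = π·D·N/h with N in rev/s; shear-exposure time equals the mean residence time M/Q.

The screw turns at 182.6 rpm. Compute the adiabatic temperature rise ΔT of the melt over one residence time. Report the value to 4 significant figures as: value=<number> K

value=153.7 K

Throughput in SI: Q_s = 298.7 kg/h ÷ 3600 s/h = 0.0829722 kg/s
t_res = M / Q_s = 5.79 / 0.0829722 = 69.7824 s
D = 140.7 mm = 0.1407 m;  h = 8.88 mm = 0.00888 m;  N = 182.6 rpm / 60 = 3.04333 rev/s
γ̇ = π D N / h = (π)(0.1407)(3.04333) / 0.00888 = 151.489 s⁻¹
Adiabatic rise: ΔT = η γ̇² t_res / (ρ cp) = 231·(151.489)²·69.7824 / (1125·2140) = 153.657 K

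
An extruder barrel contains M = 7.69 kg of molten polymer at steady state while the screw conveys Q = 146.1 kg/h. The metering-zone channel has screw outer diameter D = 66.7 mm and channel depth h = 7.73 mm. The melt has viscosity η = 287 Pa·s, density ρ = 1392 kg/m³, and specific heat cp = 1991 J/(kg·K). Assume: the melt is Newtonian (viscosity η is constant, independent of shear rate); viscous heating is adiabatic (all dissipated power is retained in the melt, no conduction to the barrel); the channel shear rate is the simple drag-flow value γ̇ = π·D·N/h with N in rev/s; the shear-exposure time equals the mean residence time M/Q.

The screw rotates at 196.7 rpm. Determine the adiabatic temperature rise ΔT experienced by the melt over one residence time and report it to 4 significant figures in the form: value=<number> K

value=155.0 K

Convert throughput: Q = 146.1 kg/h = 146.1/3600 = 0.0405833 kg/s
Mean residence time: t_res = M/Q_s = 7.69 kg / 0.0405833 kg/s = 189.487 s
Convert to SI: D = 0.0667 m, h = 0.00773 m, N = 196.7/60 = 3.27833 rev/s
Shear rate: γ̇ = πDN/h = π·0.0667·3.27833/0.00773 = 88.8688 s⁻¹
ΔT = η·γ̇²·t_res / (ρ·cp) = 287 · (88.8688)² · 189.487 / (1392 · 1991) = 154.97 K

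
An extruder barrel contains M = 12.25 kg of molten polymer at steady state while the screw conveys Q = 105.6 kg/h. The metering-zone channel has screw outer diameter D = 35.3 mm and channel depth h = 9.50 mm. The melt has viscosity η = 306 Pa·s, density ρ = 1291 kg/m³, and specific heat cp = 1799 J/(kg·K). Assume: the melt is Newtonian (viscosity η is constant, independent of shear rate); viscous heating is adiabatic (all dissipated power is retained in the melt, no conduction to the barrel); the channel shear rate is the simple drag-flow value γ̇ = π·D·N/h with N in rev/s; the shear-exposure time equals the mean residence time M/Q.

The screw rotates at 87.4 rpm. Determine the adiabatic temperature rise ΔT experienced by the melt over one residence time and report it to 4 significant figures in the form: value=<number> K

Q_s = Q / 3600 = 105.6 / 3600 = 0.0293333 kg/s
Mean residence time: t_res = M/Q_s = 12.25 kg / 0.0293333 kg/s = 417.614 s
Geometry in metres: D = 35.3 mm → 0.0353 m, h = 9.50 mm → 0.0095 m; screw speed N = 87.4 rpm = 1.45667 rev/s
Shear rate: γ̇ = πDN/h = π·0.0353·1.45667/0.0095 = 17.0044 s⁻¹
ΔT = η·γ̇²·t_res / (ρ·cp) = 306 · (17.0044)² · 417.614 / (1291 · 1799) = 15.9097 K

value=15.91 K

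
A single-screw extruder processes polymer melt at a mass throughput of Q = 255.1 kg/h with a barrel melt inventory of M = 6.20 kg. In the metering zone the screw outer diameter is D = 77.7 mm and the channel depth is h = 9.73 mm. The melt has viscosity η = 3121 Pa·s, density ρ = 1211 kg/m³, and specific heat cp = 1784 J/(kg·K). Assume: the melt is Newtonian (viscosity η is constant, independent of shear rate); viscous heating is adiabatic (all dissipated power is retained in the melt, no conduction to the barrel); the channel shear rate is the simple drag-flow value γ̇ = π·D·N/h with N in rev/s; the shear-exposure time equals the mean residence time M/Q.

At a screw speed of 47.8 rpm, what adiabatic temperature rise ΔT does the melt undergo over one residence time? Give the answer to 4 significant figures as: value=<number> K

value=50.49 K

Convert throughput: Q = 255.1 kg/h = 255.1/3600 = 0.0708611 kg/s
Mean residence time: t_res = M/Q_s = 6.20 kg / 0.0708611 kg/s = 87.4951 s
Convert to SI: D = 0.0777 m, h = 0.00973 m, N = 47.8/60 = 0.796667 rev/s
γ̇ = π D N / h = (π)(0.0777)(0.796667) / 0.00973 = 19.9864 s⁻¹
ΔT = η·γ̇²·t_res / (ρ·cp) = 3121 · (19.9864)² · 87.4951 / (1211 · 1784) = 50.4903 K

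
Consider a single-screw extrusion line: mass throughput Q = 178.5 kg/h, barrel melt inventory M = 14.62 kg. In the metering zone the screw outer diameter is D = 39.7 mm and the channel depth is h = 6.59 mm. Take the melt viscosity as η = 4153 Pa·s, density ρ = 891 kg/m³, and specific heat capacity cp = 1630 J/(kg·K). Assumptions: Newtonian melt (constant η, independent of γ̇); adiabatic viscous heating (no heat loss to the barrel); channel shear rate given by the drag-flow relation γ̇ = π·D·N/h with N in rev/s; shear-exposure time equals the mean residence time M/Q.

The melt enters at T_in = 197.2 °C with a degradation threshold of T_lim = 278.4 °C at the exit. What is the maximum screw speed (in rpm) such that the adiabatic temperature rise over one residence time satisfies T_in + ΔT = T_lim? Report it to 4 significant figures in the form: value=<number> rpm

value=31.11 rpm

Throughput in SI: Q_s = 178.5 kg/h ÷ 3600 s/h = 0.0495833 kg/s
t_res = M / Q_s = 14.62 ÷ 0.0495833 = 294.857 s
D = 39.7 mm = 0.0397 m;  h = 6.59 mm = 0.00659 m
Allowable rise: ΔT_a = T_lim − T_in = 278.4 − 197.2 = 81.2 K
Invert ΔT = ηγ̇²t_res/(ρcp) for γ̇: γ̇_max² = ΔT_a ρ cp / (η t_res) = 81.2·891·1630 / (4153·294.857) = 96.3048 s⁻²
γ̇_max = sqrt(96.3048) = 9.8135 s⁻¹
Solve γ̇ = πDN/h for N: N_max = γ̇_max·h/(π·D) = 9.8135 × 0.00659 / (π × 0.0397) = 0.518524 rev/s = 31.1114 rpm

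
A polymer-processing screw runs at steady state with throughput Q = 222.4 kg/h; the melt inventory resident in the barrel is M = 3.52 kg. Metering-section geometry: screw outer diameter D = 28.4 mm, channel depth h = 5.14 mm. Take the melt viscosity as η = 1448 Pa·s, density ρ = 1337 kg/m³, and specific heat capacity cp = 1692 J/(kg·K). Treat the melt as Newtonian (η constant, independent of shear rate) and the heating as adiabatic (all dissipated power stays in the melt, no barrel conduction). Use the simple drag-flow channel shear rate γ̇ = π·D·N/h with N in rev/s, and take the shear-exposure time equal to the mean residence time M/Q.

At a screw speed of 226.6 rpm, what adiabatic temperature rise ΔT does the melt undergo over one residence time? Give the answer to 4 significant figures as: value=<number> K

Convert throughput: Q = 222.4 kg/h = 222.4/3600 = 0.0617778 kg/s
t_res = M / Q_s = 3.52 / 0.0617778 = 56.9784 s
Convert to SI: D = 0.0284 m, h = 0.00514 m, N = 226.6/60 = 3.77667 rev/s
γ̇ = π·D·N / h = π · 0.0284 · 3.77667 / 0.00514 = 65.5562 s⁻¹
ΔT = η·γ̇²·t_res / (ρ·cp) = 1448 · (65.5562)² · 56.9784 / (1337 · 1692) = 156.738 K

value=156.7 K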